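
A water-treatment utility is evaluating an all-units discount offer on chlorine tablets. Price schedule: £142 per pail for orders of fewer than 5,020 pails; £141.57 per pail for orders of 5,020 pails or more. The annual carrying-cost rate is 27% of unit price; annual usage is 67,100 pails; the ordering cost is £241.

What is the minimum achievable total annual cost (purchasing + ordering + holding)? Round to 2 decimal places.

H₁ = 27%×£142 = £38.3400;  H₂ = 27%×£141.57 = £38.2239
EOQ₁ = √(2×67,100×241/38.3400) = 918.46  (< 5,020, feasible at tier 1)
EOQ₂ = √(2×67,100×241/38.2239) = 919.85  (< 5,020 → use Q = 5,020 at tier-2 price)
TC(tier 1 (EOQ₁), Q≈918.5) = £9,563,413.63
TC(tier 2, Q≈5,020.0) = £9,598,510.32
Minimum at tier 1 (EOQ₁): £9,563,413.63

£9,563,413.63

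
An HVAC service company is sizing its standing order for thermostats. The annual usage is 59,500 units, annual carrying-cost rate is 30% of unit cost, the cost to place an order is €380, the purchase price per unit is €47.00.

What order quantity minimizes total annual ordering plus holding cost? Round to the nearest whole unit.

1,791 units

Carrying cost H = €47 × 30% = €14.1000/unit/yr
2DS/H = 2·59,500·380/14.1 = 3,207,092.20
EOQ = √3,207,092.20 ≈ 1,790.84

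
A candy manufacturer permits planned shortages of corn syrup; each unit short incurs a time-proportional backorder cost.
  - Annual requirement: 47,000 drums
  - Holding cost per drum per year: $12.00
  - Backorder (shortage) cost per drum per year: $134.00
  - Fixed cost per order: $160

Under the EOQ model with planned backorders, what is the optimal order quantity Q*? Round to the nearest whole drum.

1,169 drums

Q* = √(2DS/H) · √((H + b)/b)
   = √(2 × 47,000 × 160 / 12) · √((12 + 134) / 134)
   = 1,119.524 × 1.0438 ≈ 1,168.58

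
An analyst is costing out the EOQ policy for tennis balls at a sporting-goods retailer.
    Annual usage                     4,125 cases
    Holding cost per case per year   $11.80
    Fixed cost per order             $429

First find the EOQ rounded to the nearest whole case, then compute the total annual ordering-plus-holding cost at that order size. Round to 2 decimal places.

Q* = √(2·D·S / H) = √(2·4,125·429 / 11.8) = √299,936.4 ≈ 547.66 → Q = 548 cases
Ordering: D/Q × S = 4,125/548 × $429 = $3,229.24
Holding:  Q/2 × H = 548/2 × $11.8 = $3,233.20
Total = $3,229.24 + $3,233.20 = $6,462.44

$6,462.44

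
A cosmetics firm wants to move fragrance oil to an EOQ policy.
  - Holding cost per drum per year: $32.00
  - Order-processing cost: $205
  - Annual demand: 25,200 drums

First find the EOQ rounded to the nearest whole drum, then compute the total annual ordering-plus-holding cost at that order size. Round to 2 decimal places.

$18,183.07

EOQ = √(2DS/H) = √(2 × 25,200 × 205 / 32)
    = √(322,875.00) ≈ 568.22 → Q = 568 drums
Ordering: D/Q × S = 25,200/568 × $205 = $9,095.07
Holding:  Q/2 × H = 568/2 × $32 = $9,088.00
Total = $9,095.07 + $9,088.00 = $18,183.07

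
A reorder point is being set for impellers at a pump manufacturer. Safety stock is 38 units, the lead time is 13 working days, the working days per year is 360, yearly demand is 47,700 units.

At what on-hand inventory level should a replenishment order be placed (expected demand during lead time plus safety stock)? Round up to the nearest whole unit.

1,761 units

Daily demand d = 47,700 / 360 = 132.500 units/day
Demand during lead time = 132.500 × 13 = 1,722.50
Reorder point = 1,722.50 + 38 = 1,760.50 → round up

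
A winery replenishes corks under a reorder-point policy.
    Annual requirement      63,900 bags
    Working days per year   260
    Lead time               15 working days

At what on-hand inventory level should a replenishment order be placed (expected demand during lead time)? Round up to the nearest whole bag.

3,687 bags

Daily demand d = 63,900 / 260 = 245.769 bags/day
Demand during lead time = 245.769 × 15 = 3,686.54
Reorder point = 3,686.54 → round up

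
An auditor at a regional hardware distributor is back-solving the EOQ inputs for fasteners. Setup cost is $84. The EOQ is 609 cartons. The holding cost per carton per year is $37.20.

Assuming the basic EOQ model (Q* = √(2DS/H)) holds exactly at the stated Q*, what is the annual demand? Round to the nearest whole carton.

82,124 cartons per year

From Q* = √(2DS/H) ⇒ Q*² = 2DS/H.
D = Q²H / (2S) = 609² × 37.2 / (2 × 84) = 82,123.65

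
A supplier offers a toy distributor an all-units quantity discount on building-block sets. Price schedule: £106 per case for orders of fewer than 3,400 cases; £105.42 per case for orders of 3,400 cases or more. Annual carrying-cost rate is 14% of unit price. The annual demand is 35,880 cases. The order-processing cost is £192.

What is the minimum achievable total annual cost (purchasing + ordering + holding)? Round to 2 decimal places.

£3,809,585.72

H₁ = 14%×£106 = £14.8400;  H₂ = 14%×£105.42 = £14.7588
EOQ₁ = √(2×35,880×192/14.8400) = 963.55  (< 3,400, feasible at tier 1)
EOQ₂ = √(2×35,880×192/14.7588) = 966.20  (< 3,400 → use Q = 3,400 at tier-2 price)
TC(tier 1 (EOQ₁), Q≈963.6) = £3,817,579.10
TC(tier 2, Q≈3,400.0) = £3,809,585.72
Minimum at tier 2: £3,809,585.72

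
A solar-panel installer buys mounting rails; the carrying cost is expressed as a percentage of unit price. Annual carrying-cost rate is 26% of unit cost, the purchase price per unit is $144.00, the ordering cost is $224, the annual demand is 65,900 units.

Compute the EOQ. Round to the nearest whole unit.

888 units

H = i·C = 0.26 × $144 = $37.4400 per unit-year
2DS/H = 2·65,900·224/37.44 = 788,547.01
EOQ = √788,547.01 ≈ 888.00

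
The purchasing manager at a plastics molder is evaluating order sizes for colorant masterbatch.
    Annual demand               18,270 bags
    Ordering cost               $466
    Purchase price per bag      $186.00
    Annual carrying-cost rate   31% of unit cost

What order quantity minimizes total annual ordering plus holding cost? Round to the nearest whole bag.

H = i·C = 0.31 × $186 = $57.6600 per bag-year
EOQ = √(2DS/H) = √(2 × 18,270 × 466 / 57.66)
    = √(295,311.13) ≈ 543.43

543 bags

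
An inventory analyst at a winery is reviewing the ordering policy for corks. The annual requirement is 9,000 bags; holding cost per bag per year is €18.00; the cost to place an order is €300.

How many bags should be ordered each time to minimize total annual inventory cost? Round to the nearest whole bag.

548 bags

EOQ = √(2DS/H) = √(2 × 9,000 × 300 / 18)
    = √(300,000.00) ≈ 547.72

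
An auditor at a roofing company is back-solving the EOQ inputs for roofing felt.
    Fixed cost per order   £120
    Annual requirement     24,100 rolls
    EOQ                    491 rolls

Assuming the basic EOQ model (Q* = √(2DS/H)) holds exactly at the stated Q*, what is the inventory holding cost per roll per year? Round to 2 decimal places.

From Q* = √(2DS/H) ⇒ Q*² = 2DS/H.
H = 2DS / Q² = 2 × 24,100 × 120 / 491² = 23.9919

£23.99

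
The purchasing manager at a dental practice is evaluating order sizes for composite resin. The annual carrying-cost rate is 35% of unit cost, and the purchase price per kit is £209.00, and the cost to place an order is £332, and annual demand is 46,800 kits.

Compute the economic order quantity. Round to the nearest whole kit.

652 kits

Carrying cost H = £209 × 35% = £73.1500/kit/yr
2DS/H = 2·46,800·332/73.15 = 424,814.76
EOQ = √424,814.76 ≈ 651.78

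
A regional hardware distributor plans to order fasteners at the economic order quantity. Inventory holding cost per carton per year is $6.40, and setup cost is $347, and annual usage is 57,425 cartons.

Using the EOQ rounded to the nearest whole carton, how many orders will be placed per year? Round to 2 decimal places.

Optimal lot size Q* = (2 × 57,425 × $347 / $6.4)^½ ≈ 2,495.40 → Q = 2,495
Orders per year = D/Q = 57,425 / 2,495 = 23.016

23.02 orders per year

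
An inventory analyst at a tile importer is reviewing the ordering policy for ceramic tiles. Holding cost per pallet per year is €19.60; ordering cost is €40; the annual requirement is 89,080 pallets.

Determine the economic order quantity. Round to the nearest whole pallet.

603 pallets

2DS/H = 2·89,080·40/19.6 = 363,591.84
EOQ = √363,591.84 ≈ 602.99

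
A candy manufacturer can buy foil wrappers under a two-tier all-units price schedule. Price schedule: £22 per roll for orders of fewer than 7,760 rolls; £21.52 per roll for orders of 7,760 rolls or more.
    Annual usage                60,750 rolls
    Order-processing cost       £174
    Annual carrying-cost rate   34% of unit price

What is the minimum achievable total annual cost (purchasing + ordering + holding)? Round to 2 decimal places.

£1,337,091.36

H₁ = 34%×£22 = £7.4800;  H₂ = 34%×£21.52 = £7.3168
EOQ₁ = √(2×60,750×174/7.4800) = 1,681.17  (< 7,760, feasible at tier 1)
EOQ₂ = √(2×60,750×174/7.3168) = 1,699.82  (< 7,760 → use Q = 7,760 at tier-2 price)
TC(tier 1 (EOQ₁), Q≈1,681.2) = £1,349,075.16
TC(tier 2, Q≈7,760.0) = £1,337,091.36
Minimum at tier 2: £1,337,091.36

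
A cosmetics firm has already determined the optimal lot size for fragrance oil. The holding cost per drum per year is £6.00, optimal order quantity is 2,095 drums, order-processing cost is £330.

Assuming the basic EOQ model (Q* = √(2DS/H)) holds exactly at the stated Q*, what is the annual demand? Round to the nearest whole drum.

EOQ relation: Q² = 2DS/H, so rearrange for the unknown.
D = Q²H / (2S) = 2,095² × 6 / (2 × 330) = 39,900.23

39,900 drums per year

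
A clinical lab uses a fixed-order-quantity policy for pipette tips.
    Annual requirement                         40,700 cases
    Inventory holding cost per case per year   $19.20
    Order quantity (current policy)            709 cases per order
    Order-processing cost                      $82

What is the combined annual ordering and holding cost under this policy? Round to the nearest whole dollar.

Ordering: D/Q × S = 40,700/709 × $82 = $4,707.19
Holding:  Q/2 × H = 709/2 × $19.2 = $6,806.40
Total = $4,707.19 + $6,806.40 = $11,513.59

$11,514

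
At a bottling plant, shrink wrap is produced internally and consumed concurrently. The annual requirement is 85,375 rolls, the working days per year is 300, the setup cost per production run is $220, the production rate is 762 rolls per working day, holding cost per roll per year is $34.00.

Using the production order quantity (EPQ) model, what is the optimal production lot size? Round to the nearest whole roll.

1,328 rolls

d = 85,375/300 = 284.5833 rolls/day;  effective holding cost H(1 − d/p) = 34·(1 − 284.5833/762) = 21.30206
Q* = √(2DS / H_eff) = √(2·85,375·220 / 21.30206) ≈ 1,327.95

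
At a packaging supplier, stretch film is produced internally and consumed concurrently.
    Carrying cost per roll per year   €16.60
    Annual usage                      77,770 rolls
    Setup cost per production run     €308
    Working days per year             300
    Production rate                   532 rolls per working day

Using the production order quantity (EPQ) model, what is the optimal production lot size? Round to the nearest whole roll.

2,372 rolls

d = 77,770/300 = 259.2333 rolls/day;  effective holding cost H(1 − d/p) = 16.6·(1 − 259.2333/532) = 8.51114
Q* = √(2DS / H_eff) = √(2·77,770·308 / 8.51114) ≈ 2,372.48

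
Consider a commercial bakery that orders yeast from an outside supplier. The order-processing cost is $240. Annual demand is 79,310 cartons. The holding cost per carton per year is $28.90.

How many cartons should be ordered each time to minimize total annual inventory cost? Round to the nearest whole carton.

Optimal lot size Q* = (2 × 79,310 × $240 / $28.9)^½ ≈ 1,147.72

1,148 cartons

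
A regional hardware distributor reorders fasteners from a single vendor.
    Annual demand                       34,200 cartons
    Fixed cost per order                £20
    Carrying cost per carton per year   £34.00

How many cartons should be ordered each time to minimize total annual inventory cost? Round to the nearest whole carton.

201 cartons

EOQ = √(2DS/H) = √(2 × 34,200 × 20 / 34)
    = √(40,235.29) ≈ 200.59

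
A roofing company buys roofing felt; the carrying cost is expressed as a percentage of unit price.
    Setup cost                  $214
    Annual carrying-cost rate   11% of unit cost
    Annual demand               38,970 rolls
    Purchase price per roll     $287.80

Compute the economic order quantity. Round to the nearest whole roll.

726 rolls

Holding cost per roll per year: H = 11% × $287.8 = $31.6580
Q* = √(2·D·S / H) = √(2·38,970·214 / 31.658) = √526,854.5 ≈ 725.85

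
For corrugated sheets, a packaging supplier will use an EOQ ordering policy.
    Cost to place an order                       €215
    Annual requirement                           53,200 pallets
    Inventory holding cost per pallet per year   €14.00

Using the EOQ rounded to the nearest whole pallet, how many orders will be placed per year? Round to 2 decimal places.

41.63 orders per year

Q* = √(2·D·S / H) = √(2·53,200·215 / 14) = √1,634,000.0 ≈ 1,278.28 → Q = 1,278
N = D/Q = 53,200/1,278 ≈ 41.628 orders/yr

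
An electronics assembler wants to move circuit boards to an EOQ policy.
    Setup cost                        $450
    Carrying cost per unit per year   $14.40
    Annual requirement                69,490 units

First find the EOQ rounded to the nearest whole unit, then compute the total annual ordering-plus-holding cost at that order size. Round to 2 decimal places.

Optimal lot size Q* = (2 × 69,490 × $450 / $14.4)^½ ≈ 2,084.02 → Q = 2,084 units
Annual ordering cost = (D/Q)·S = (69,490/2,084) × 450 = $15,005.04
Annual holding cost  = (Q/2)·H = (2,084/2) × 14.4 = $15,004.80
Total = $15,005.04 + $15,004.80 = $30,009.84

$30,009.84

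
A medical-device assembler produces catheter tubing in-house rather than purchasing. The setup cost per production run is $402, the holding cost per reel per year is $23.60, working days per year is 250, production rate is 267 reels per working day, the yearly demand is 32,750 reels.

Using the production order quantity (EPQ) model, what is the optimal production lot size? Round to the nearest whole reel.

d = 32,750/250 = 131.0000 reels/day;  effective holding cost H(1 − d/p) = 23.6·(1 − 131.0000/267) = 12.02097
Q* = √(2DS / H_eff) = √(2·32,750·402 / 12.02097) ≈ 1,480.01

1,480 reels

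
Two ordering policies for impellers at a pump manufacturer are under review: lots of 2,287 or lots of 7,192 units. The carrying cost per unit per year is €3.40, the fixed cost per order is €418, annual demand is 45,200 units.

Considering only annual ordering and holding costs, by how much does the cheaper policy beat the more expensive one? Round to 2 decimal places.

€2,704.23

Annual cost at Q: ordering D·S/Q plus holding Q·H/2.
TC(2,287) = (45,200/2,287)×418 + (2,287/2)×3.4 = €12,149.20
TC(7,192) = (45,200/7,192)×418 + (7,192/2)×3.4 = €14,853.43
Lots of 2,287 are cheaper by €2,704.23.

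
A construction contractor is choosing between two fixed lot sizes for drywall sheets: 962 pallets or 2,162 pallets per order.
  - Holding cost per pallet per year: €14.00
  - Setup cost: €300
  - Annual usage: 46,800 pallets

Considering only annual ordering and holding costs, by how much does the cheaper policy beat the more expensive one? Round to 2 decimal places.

Annual cost at Q: ordering D·S/Q plus holding Q·H/2.
TC(962) = (46,800/962)×300 + (962/2)×14 = €21,328.59
TC(2,162) = (46,800/2,162)×300 + (2,162/2)×14 = €21,627.99
Lots of 962 are cheaper by €299.39.

€299.39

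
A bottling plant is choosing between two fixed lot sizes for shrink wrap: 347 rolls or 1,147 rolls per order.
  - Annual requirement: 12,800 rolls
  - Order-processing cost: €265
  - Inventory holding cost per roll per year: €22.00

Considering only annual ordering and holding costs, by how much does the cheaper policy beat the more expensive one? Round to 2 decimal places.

€1,982.06

TC(Q) = (D/Q)S + (Q/2)H
TC(347) = (12,800/347)×265 + (347/2)×22 = €13,592.22
TC(1,147) = (12,800/1,147)×265 + (1,147/2)×22 = €15,574.28
Lots of 347 are cheaper by €1,982.06.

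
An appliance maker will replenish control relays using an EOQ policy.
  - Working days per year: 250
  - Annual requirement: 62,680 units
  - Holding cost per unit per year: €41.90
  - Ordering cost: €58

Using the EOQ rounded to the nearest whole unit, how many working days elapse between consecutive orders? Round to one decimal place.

1.7 days

2DS/H = 2·62,680·58/41.9 = 173,529.36
EOQ = √173,529.36 ≈ 416.57 → Q = 417 units
Cycle time = (working days × Q)/D = (250 × 417) / 62,680 = 1.663 days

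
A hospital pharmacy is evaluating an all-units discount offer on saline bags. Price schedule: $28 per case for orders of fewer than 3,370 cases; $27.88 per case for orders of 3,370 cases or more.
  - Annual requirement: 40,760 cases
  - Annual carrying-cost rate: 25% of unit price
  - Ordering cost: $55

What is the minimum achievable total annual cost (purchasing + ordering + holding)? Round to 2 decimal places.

H₁ = 25%×$28 = $7.0000;  H₂ = 25%×$27.88 = $6.9700
EOQ₁ = √(2×40,760×55/7.0000) = 800.32  (< 3,370, feasible at tier 1)
EOQ₂ = √(2×40,760×55/6.9700) = 802.04  (< 3,370 → use Q = 3,370 at tier-2 price)
TC(tier 1 (EOQ₁), Q≈800.3) = $1,146,882.25
TC(tier 2, Q≈3,370.0) = $1,148,798.47
Minimum at tier 1 (EOQ₁): $1,146,882.25

$1,146,882.25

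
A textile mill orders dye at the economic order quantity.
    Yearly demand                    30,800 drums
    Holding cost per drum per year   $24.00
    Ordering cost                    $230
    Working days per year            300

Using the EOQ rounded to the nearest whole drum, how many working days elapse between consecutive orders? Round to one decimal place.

EOQ = √(2DS/H) = √(2 × 30,800 × 230 / 24)
    = √(590,333.33) ≈ 768.33 → Q = 768 drums
Days between orders = 300 / (D/Q) = 300 / 40.104 ≈ 7.481

7.5 days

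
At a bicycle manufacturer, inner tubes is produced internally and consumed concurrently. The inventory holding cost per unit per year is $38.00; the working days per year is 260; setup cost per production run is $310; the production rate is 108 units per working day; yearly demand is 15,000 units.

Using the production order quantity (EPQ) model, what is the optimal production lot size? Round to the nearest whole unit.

d = 15,000/260 = 57.6923 units/day;  effective holding cost H(1 − d/p) = 38·(1 − 57.6923/108) = 17.70085
Q* = √(2DS / H_eff) = √(2·15,000·310 / 17.70085) ≈ 724.84

725 units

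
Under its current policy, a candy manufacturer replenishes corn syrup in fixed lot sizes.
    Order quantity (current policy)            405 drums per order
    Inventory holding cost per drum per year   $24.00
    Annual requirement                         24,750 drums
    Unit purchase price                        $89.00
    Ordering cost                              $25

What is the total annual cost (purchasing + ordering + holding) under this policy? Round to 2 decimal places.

$2,209,137.78

Ordering: D/Q × S = 24,750/405 × $25 = $1,527.78
Holding:  Q/2 × H = 405/2 × $24 = $4,860.00
Purchase cost = D·C = 24,750 × 89 = $2,202,750.00
Total = $1,527.78 + $4,860.00 + $2,202,750.00 = $2,209,137.78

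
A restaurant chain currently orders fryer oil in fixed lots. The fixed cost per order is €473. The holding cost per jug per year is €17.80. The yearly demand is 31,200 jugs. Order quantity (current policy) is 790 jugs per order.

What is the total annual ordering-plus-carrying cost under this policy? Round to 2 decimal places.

Annual ordering cost = (D/Q)·S = (31,200/790) × 473 = €18,680.51
Annual holding cost  = (Q/2)·H = (790/2) × 17.8 = €7,031.00
Total = €18,680.51 + €7,031.00 = €25,711.51

€25,711.51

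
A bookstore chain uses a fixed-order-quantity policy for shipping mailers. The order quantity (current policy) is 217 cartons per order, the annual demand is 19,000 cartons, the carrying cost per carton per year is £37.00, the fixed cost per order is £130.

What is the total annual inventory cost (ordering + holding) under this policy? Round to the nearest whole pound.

£15,397

Annual ordering cost = (D/Q)·S = (19,000/217) × 130 = £11,382.49
Annual holding cost  = (Q/2)·H = (217/2) × 37 = £4,014.50
Total = £11,382.49 + £4,014.50 = £15,396.99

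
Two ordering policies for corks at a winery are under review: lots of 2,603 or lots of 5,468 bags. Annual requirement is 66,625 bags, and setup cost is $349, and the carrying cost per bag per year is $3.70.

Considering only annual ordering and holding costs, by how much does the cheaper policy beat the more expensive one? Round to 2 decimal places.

Annual cost at Q: ordering D·S/Q plus holding Q·H/2.
TC(2,603) = (66,625/2,603)×349 + (2,603/2)×3.7 = $13,748.37
TC(5,468) = (66,625/5,468)×349 + (5,468/2)×3.7 = $14,368.20
|ΔTC| = |$13,748.37 − $14,368.20| = $619.83

$619.83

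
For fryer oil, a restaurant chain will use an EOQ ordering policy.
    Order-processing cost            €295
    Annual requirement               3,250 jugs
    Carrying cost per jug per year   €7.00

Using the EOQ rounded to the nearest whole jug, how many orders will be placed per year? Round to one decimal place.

Q* = √(2·D·S / H) = √(2·3,250·295 / 7) = √273,928.6 ≈ 523.38 → Q = 523
Orders per year = D/Q = 3,250 / 523 = 6.214

6.2 orders per year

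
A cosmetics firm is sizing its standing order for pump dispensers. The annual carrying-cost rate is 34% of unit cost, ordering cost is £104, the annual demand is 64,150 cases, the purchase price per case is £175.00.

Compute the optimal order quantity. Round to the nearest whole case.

Carrying cost H = £175 × 34% = £59.5000/case/yr
2DS/H = 2·64,150·104/59.5 = 224,255.46
EOQ = √224,255.46 ≈ 473.56

474 cases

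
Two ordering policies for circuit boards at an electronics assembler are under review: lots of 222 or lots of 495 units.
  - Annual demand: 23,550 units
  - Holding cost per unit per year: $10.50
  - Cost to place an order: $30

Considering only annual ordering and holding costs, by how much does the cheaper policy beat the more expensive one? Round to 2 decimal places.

For each Q, cost = (D/Q)·S + (Q/2)·H.
TC(222) = (23,550/222)×30 + (222/2)×10.5 = $4,347.93
TC(495) = (23,550/495)×30 + (495/2)×10.5 = $4,026.02
|ΔTC| = |$4,347.93 − $4,026.02| = $321.91

$321.91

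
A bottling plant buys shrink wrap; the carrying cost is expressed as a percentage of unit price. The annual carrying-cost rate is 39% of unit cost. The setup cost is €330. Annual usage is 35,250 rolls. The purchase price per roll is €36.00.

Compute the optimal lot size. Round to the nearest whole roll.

1,287 rolls

Carrying cost H = €36 × 39% = €14.0400/roll/yr
Optimal lot size Q* = (2 × 35,250 × €330 / €14.04)^½ ≈ 1,287.27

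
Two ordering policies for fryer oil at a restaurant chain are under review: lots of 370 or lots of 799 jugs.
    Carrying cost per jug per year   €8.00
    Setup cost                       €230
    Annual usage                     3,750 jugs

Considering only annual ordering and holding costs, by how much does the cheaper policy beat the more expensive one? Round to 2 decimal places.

€464.39

For each Q, cost = (D/Q)·S + (Q/2)·H.
TC(370) = (3,750/370)×230 + (370/2)×8 = €3,811.08
TC(799) = (3,750/799)×230 + (799/2)×8 = €4,275.47
|ΔTC| = |€3,811.08 − €4,275.47| = €464.39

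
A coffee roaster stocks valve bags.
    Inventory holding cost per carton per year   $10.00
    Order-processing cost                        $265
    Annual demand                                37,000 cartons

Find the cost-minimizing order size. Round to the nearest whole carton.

Optimal lot size Q* = (2 × 37,000 × $265 / $10)^½ ≈ 1,400.36

1,400 cartons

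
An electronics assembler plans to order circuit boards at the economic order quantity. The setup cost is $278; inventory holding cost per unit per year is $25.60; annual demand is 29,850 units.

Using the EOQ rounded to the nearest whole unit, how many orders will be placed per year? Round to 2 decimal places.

Q* = √(2·D·S / H) = √(2·29,850·278 / 25.6) = √648,304.7 ≈ 805.17 → Q = 805
Orders per year = D/Q = 29,850 / 805 = 37.081

37.08 orders per year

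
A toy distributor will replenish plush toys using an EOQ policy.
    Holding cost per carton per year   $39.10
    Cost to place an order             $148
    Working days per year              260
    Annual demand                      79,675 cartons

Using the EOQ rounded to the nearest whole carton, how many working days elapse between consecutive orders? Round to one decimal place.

2DS/H = 2·79,675·148/39.1 = 603,166.24
EOQ = √603,166.24 ≈ 776.64 → Q = 777 cartons
T = Q/D × 260 days = 777/79,675 × 260 = 2.536 days

2.5 days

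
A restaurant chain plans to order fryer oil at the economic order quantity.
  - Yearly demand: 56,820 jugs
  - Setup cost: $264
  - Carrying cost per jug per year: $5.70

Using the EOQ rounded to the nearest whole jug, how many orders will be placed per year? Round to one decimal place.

24.8 orders per year

Optimal lot size Q* = (2 × 56,820 × $264 / $5.7)^½ ≈ 2,294.19 → Q = 2,294
N = D/Q = 56,820/2,294 ≈ 24.769 orders/yr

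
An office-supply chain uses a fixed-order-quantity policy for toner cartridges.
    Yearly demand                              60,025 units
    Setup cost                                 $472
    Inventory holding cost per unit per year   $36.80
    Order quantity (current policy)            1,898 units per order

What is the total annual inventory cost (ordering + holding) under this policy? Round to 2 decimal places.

$49,850.39

Orders/yr = 60,025/1,898 = 31.625; ordering cost = 31.625 × $472 = $14,927.19
Average inventory = 1,898/2 = 949; holding cost = 949 × $36.8 = $34,923.20
Total = $14,927.19 + $34,923.20 = $49,850.39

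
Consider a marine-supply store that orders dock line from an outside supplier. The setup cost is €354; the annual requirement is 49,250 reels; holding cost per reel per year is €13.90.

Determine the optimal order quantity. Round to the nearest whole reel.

EOQ = √(2DS/H) = √(2 × 49,250 × 354 / 13.9)
    = √(2,508,561.15) ≈ 1,583.84

1,584 reels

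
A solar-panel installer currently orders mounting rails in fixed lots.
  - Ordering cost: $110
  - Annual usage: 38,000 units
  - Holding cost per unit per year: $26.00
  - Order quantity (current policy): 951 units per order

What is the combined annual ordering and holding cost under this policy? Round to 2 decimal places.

Orders/yr = 38,000/951 = 39.958; ordering cost = 39.958 × $110 = $4,395.37
Average inventory = 951/2 = 475.5; holding cost = 475.5 × $26 = $12,363.00
Total = $4,395.37 + $12,363.00 = $16,758.37

$16,758.37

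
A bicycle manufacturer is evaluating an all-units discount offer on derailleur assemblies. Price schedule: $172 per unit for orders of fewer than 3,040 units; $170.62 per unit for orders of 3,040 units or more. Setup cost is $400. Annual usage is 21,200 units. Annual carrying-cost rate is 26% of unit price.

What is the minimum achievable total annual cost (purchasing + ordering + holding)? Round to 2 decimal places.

$3,673,939.99

H₁ = 26%×$172 = $44.7200;  H₂ = 26%×$170.62 = $44.3612
EOQ₁ = √(2×21,200×400/44.7200) = 615.83  (< 3,040, feasible at tier 1)
EOQ₂ = √(2×21,200×400/44.3612) = 618.32  (< 3,040 → use Q = 3,040 at tier-2 price)
TC(tier 1 (EOQ₁), Q≈615.8) = $3,673,939.99
TC(tier 2, Q≈3,040.0) = $3,687,362.50
Minimum at tier 1 (EOQ₁): $3,673,939.99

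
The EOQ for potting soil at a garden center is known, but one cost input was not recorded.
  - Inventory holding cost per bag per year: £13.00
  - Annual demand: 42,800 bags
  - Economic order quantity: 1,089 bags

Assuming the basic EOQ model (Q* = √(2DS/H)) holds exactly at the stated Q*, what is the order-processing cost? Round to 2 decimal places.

£180.10

From Q* = √(2DS/H) ⇒ Q*² = 2DS/H.
S = Q²H / (2D) = 1,089² × 13 / (2 × 42,800) = 180.1048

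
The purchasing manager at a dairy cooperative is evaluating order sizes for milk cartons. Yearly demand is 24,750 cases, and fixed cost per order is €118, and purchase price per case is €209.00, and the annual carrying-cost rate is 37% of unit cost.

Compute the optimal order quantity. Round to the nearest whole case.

275 cases

Carrying cost H = €209 × 37% = €77.3300/case/yr
Q* = √(2·D·S / H) = √(2·24,750·118 / 77.33) = √75,533.4 ≈ 274.83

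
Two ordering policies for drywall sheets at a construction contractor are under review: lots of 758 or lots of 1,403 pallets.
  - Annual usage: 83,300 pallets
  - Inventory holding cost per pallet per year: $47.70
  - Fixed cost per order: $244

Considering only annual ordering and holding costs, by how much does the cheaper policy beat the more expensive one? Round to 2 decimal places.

$3,055.96

TC(Q) = (D/Q)S + (Q/2)H
TC(758) = (83,300/758)×244 + (758/2)×47.7 = $44,892.55
TC(1,403) = (83,300/1,403)×244 + (1,403/2)×47.7 = $47,948.51
|ΔTC| = |$44,892.55 − $47,948.51| = $3,055.96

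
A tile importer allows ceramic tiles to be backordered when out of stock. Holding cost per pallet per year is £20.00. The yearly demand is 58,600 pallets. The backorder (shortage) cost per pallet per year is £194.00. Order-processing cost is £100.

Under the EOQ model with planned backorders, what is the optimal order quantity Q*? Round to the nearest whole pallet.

804 pallets

Basic EOQ = √(2·58,600·100/20) = 765.506
Backorder adjustment √((H+b)/b) = √((20+194)/194) = 1.0503
Q* = 765.506 × 1.0503 ≈ 804.00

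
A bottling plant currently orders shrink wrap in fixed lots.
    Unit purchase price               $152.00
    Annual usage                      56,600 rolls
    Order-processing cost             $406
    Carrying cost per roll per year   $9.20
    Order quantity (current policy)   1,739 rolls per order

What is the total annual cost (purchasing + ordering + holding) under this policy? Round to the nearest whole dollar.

$8,624,414

Annual ordering cost = (D/Q)·S = (56,600/1,739) × 406 = $13,214.26
Annual holding cost  = (Q/2)·H = (1,739/2) × 9.2 = $7,999.40
Purchase cost = D·C = 56,600 × 152 = $8,603,200.00
Total = $13,214.26 + $7,999.40 + $8,603,200.00 = $8,624,413.66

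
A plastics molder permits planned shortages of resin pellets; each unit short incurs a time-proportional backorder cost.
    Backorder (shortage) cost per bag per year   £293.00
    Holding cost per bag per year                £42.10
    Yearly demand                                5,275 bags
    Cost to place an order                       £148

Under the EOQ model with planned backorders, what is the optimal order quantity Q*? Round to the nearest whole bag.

206 bags

Basic EOQ = √(2·5,275·148/42.1) = 192.582
Backorder adjustment √((H+b)/b) = √((42.1+293)/293) = 1.0694
Q* = 192.582 × 1.0694 ≈ 205.95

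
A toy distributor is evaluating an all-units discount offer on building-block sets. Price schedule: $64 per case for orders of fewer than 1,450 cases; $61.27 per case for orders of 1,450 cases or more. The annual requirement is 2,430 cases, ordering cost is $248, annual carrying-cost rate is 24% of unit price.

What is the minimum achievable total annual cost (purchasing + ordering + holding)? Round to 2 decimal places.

H₁ = 24%×$64 = $15.3600;  H₂ = 24%×$61.27 = $14.7048
EOQ₁ = √(2×2,430×248/15.3600) = 280.12  (< 1,450, feasible at tier 1)
EOQ₂ = √(2×2,430×248/14.7048) = 286.30  (< 1,450 → use Q = 1,450 at tier-2 price)
TC(tier 1 (EOQ₁), Q≈280.1) = $159,822.69
TC(tier 2, Q≈1,450.0) = $159,962.69
Minimum at tier 1 (EOQ₁): $159,822.69

$159,822.69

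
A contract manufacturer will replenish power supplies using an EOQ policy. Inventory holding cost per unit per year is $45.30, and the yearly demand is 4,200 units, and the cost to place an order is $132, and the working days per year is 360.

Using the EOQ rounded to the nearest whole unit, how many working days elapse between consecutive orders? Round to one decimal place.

EOQ = √(2DS/H) = √(2 × 4,200 × 132 / 45.3)
    = √(24,476.82) ≈ 156.45 → Q = 156 units
Cycle time = (working days × Q)/D = (360 × 156) / 4,200 = 13.371 days

13.4 days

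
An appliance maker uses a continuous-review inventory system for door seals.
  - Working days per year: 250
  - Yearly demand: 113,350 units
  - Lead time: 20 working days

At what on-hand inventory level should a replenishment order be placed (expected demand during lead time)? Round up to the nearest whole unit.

Daily demand d = 113,350 / 250 = 453.400 units/day
Demand during lead time = 453.400 × 20 = 9,068.00
Reorder point = 9,068.00 → round up

9,068 units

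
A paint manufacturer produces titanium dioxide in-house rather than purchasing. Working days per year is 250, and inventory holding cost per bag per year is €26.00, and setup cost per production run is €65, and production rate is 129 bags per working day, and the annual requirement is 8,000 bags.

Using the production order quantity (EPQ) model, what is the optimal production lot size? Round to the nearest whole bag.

Daily demand d = 8,000/250 = 32.000; p = 129; 1 − d/p = 0.75194
EPQ = √(2DS / (H(1 − d/p)))
    = √(2 × 8,000 × 65 / (26 × 0.75194)) ≈ 230.64

231 bags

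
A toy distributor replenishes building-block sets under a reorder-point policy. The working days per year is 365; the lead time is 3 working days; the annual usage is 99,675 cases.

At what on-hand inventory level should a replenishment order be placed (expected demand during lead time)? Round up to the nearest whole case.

820 cases

Daily demand d = 99,675 / 365 = 273.082 cases/day
Demand during lead time = 273.082 × 3 = 819.25
Reorder point = 819.25 → round up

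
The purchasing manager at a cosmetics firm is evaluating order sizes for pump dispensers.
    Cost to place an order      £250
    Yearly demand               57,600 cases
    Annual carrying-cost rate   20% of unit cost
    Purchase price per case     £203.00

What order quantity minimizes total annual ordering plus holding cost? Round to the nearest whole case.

842 cases

Holding cost per case per year: H = 20% × £203 = £40.6000
Optimal lot size Q* = (2 × 57,600 × £250 / £40.6)^½ ≈ 842.23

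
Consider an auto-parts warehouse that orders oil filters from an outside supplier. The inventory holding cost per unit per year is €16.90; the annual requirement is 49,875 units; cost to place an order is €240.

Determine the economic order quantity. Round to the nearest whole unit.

EOQ = √(2DS/H) = √(2 × 49,875 × 240 / 16.9)
    = √(1,416,568.05) ≈ 1,190.20

1,190 units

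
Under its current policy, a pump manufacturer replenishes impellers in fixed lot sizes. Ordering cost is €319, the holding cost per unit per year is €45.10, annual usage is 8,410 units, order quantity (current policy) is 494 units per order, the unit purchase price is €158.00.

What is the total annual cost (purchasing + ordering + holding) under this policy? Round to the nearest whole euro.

€1,345,350

Ordering: D/Q × S = 8,410/494 × €319 = €5,430.75
Holding:  Q/2 × H = 494/2 × €45.1 = €11,139.70
Purchase cost = D·C = 8,410 × 158 = €1,328,780.00
Total = €5,430.75 + €11,139.70 + €1,328,780.00 = €1,345,350.45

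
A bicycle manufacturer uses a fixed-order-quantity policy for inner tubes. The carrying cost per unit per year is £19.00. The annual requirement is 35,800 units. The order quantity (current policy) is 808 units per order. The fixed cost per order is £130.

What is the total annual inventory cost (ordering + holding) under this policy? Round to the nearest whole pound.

Ordering: D/Q × S = 35,800/808 × £130 = £5,759.90
Holding:  Q/2 × H = 808/2 × £19 = £7,676.00
Total = £5,759.90 + £7,676.00 = £13,435.90

£13,436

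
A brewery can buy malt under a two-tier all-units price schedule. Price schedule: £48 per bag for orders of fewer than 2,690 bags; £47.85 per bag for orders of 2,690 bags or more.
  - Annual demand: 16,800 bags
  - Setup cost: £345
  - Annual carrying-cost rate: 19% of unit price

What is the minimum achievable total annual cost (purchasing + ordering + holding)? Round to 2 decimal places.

H₁ = 19%×£48 = £9.1200;  H₂ = 19%×£47.85 = £9.0915
EOQ₁ = √(2×16,800×345/9.1200) = 1,127.41  (< 2,690, feasible at tier 1)
EOQ₂ = √(2×16,800×345/9.0915) = 1,129.18  (< 2,690 → use Q = 2,690 at tier-2 price)
TC(tier 1 (EOQ₁), Q≈1,127.4) = £816,681.98
TC(tier 2, Q≈2,690.0) = £818,262.71
Minimum at tier 1 (EOQ₁): £816,681.98

£816,681.98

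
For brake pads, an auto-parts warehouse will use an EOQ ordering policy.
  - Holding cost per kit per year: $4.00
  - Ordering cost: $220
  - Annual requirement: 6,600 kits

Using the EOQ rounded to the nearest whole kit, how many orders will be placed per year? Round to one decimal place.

7.7 orders per year

2DS/H = 2·6,600·220/4 = 726,000.00
EOQ = √726,000.00 ≈ 852.06 → Q = 852
N = D/Q = 6,600/852 ≈ 7.746 orders/yr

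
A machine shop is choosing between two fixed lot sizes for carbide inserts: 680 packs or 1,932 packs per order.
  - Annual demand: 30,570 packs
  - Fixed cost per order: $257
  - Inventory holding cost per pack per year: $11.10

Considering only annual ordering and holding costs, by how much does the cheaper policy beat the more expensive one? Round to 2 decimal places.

$538.56

TC(Q) = (D/Q)S + (Q/2)H
TC(680) = (30,570/680)×257 + (680/2)×11.1 = $15,327.66
TC(1,932) = (30,570/1,932)×257 + (1,932/2)×11.1 = $14,789.11
|ΔTC| = |$15,327.66 − $14,789.11| = $538.56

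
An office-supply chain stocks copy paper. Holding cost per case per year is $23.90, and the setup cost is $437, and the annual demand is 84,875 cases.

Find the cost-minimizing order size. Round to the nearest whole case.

1,762 cases

Q* = √(2·D·S / H) = √(2·84,875·437 / 23.9) = √3,103,797.1 ≈ 1,761.76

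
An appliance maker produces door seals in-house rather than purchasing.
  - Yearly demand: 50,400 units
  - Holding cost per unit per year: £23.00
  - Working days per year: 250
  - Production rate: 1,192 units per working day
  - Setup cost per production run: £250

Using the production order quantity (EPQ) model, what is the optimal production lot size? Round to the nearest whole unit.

Daily demand d = 50,400/250 = 201.600; p = 1192; 1 − d/p = 0.83087
EPQ = √(2DS / (H(1 − d/p)))
    = √(2 × 50,400 × 250 / (23 × 0.83087)) ≈ 1,148.34

1,148 units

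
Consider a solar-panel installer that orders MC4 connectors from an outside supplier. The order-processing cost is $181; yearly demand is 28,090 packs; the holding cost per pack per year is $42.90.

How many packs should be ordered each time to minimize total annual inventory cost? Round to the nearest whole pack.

EOQ = √(2DS/H) = √(2 × 28,090 × 181 / 42.9)
    = √(237,029.84) ≈ 486.86

487 packs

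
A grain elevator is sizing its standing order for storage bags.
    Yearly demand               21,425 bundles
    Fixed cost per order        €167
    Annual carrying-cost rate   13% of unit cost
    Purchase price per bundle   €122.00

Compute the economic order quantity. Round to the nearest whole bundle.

672 bundles

H = i·C = 0.13 × €122 = €15.8600 per bundle-year
EOQ = √(2DS/H) = √(2 × 21,425 × 167 / 15.86)
    = √(451,194.83) ≈ 671.71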